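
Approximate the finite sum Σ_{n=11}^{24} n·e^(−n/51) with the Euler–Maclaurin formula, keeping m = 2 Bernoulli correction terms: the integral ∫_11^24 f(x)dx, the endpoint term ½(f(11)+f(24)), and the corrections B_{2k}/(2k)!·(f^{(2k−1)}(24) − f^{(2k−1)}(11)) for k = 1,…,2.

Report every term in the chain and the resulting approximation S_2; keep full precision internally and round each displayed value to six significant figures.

S_2 ≈ 171.210

∫_11^24 x·e^(−x/51) dx evaluates to 159.307.
½[f(11) + f(24)] = ½[8.86587 + 14.9912] = 11.9286.
Integral + boundary = 171.235.
Correction k=1: B_{2}/2! · (f^{(1)}(24) − f^{(1)}(11)) = 1/12 · (0.330689 − 0.632148) = -0.0251215.
After k=1: 171.210.
Correction k=2: B_{4}/4! · (f^{(3)}(24) − f^{(3)}(11)) = −1/720 · (0.000607443 − 0.000862793) = 3.54653e-07.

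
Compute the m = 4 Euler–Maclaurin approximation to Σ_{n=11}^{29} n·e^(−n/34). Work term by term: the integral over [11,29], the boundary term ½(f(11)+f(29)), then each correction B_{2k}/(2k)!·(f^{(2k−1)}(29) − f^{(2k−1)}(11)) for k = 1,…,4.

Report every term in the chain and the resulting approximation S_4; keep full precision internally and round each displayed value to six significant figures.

∫_11^29 x·e^(−x/34) dx evaluates to 194.260.
½[f(11) + f(29)] = ½[7.95950 + 12.3586] = 10.1591.
So far: 204.419.
k=1: B_{2}/(2)! × [f^{(1)}(29) − f^{(1)}(11)] = 1/12 × (0.0626705 − 0.489488) = -0.0355681.
Partial sum through k=1: 204.383.
k=2: B_{4}/(4)! × [f^{(3)}(29) − f^{(3)}(11)] = −1/720 × (0.000791514 − 0.00167532) = 1.22751e-06.
Partial sum through k=2: 204.383.
k=3: B_{6}/(6)! × [f^{(5)}(29) − f^{(5)}(11)] = 1/30240 × (1.32250e-06 − 2.53219e-06) = -4.00027e-11.
Partial sum through k=3: 204.383.
k=4: B_{8}/(8)! × [f^{(7)}(29) − f^{(7)}(11)] = −1/1209600 × (1.69577e-09 − 3.12728e-09) = 1.18346e-15.

S_4 ≈ 204.383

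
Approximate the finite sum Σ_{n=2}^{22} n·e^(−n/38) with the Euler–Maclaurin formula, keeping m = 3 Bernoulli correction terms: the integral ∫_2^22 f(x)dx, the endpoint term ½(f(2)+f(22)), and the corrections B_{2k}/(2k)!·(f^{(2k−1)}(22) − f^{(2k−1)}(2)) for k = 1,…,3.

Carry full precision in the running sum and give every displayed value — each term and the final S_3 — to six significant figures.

Integral: ∫_2^22 x·e^(−x/38) dx = 164.156.
Boundary: ½(f(2) + f(22)) = ½(1.89746 + 12.3307) = 7.11410.
Integral + boundary = 171.270.
Correction k=1: B_{2}/2! · (f^{(1)}(22) − f^{(1)}(2)) = 1/12 · (0.235995 − 0.898796) = -0.0552334.
Running total after k=1: 171.215.
Correction k=2: B_{4}/4! · (f^{(3)}(22) − f^{(3)}(2)) = −1/720 · (0.000939731 − 0.00193646) = 1.38435e-06.
Running total after k=2: 171.215.
Correction k=3: B_{6}/6! · (f^{(5)}(22) − f^{(5)}(2)) = 1/30240 · (1.18839e-06 − 2.25104e-06) = -3.51405e-11.

S_3 ≈ 171.215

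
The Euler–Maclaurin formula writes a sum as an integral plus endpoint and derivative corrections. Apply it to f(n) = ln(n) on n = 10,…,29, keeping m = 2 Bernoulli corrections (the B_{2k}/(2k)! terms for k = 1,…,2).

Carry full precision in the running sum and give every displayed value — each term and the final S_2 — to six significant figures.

The integral term ∫_10^29 ln(x) dx = 55.6257.
Endpoint term: (f(10) + f(29))/2 = (2.30259 + 3.36730)/2 = 2.83494.
Running total after boundary: 58.4607.
Correction k=1: B_{2}/2! · (f^{(1)}(29) − f^{(1)}(10)) = 1/12 · (0.0344828 − 0.100000) = -0.00545977.
Partial sum through k=1: 58.4552.
Correction k=2: B_{4}/4! · (f^{(3)}(29) − f^{(3)}(10)) = −1/720 · (8.20042e-05 − 0.00200000) = 2.66388e-06.

S_2 ≈ 58.4552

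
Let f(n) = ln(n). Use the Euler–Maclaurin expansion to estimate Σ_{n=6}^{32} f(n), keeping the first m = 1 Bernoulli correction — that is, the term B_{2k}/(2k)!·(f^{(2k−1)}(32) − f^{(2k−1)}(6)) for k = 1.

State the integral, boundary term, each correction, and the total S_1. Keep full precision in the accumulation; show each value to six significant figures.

S_1 ≈ 76.7705

∫_6^32 ln(x) dx evaluates to 74.1530.
½[f(6) + f(32)] = ½[1.79176 + 3.46574] = 2.62875.
So far: 76.7817.
k=1: B_{2}/(2)! × [f^{(1)}(32) − f^{(1)}(6)] = 1/12 × (0.0312500 − 0.166667) = -0.0112847.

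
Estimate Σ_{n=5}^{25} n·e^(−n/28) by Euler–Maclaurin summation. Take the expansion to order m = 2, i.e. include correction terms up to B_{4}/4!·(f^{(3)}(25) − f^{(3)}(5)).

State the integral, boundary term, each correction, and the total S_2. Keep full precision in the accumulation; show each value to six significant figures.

∫_5^25 x·e^(−x/28) dx evaluates to 165.219.
Boundary: ½(f(5) + f(25)) = ½(4.18232 + 10.2371) = 7.20971.
So far: 172.428.
Correction k=1: B_{2}/2! · (f^{(1)}(25) − f^{(1)}(5)) = 1/12 · (0.0438733 − 0.687096) = -0.0536019.
Partial sum through k=1: 172.375.
Correction k=2: B_{4}/4! · (f^{(3)}(25) − f^{(3)}(5)) = −1/720 · (0.00110056 − 0.00301024) = 2.65232e-06.

S_2 ≈ 172.375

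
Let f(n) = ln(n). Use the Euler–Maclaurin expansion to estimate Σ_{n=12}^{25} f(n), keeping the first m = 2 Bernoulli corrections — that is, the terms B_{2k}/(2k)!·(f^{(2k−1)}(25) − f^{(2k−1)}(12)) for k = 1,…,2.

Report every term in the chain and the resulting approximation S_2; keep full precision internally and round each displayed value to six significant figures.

∫_12^25 ln(x) dx evaluates to 37.6530.
Endpoint term: (f(12) + f(25))/2 = (2.48491 + 3.21888)/2 = 2.85189.
Integral + boundary = 40.5049.
Correction k=1: B_{2}/2! · (f^{(1)}(25) − f^{(1)}(12)) = 1/12 · (0.0400000 − 0.0833333) = -0.00361111.
Running total after k=1: 40.5013.
Correction k=2: B_{4}/4! · (f^{(3)}(25) − f^{(3)}(12)) = −1/720 · (0.000128000 − 0.00115741) = 1.42973e-06.

S_2 ≈ 40.5013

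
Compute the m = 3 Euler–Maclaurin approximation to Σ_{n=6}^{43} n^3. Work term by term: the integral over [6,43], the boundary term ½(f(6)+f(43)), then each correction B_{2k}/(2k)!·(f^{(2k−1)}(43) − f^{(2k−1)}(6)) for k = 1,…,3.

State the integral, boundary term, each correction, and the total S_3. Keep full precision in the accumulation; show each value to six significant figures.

S_3 ≈ 894691

∫_6^43 x^3 dx evaluates to 854376.
½[f(6) + f(43)] = ½[216.000 + 79507.0] = 39861.5.
Integral + boundary = 894238.
Correction k=1: B_{2}/2! · (f^{(1)}(43) − f^{(1)}(6)) = 1/12 · (5547.00 − 108.000) = 453.250.
Running total after k=1: 894691.
Correction k=2: B_{4}/4! · (f^{(3)}(43) − f^{(3)}(6)) = −1/720 · (6.00000 − 6.00000) = 0.00000.
Running total after k=2: 894691.
Correction k=3: B_{6}/6! · (f^{(5)}(43) − f^{(5)}(6)) = 1/30240 · (0.00000 − 0.00000) = 0.00000.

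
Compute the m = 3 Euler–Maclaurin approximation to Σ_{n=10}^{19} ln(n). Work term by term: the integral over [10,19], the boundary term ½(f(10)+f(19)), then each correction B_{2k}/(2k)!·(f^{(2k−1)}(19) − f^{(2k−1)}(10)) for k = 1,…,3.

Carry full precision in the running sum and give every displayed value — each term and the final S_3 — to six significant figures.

S_3 ≈ 26.5381

The integral term ∫_10^19 ln(x) dx = 23.9185.
½[f(10) + f(19)] = ½[2.30259 + 2.94444] = 2.62351.
Running total after boundary: 26.5420.
Correction k=1: B_{2}/2! · (f^{(1)}(19) − f^{(1)}(10)) = 1/12 · (0.0526316 − 0.100000) = -0.00394737.
Running total after k=1: 26.5381.
Correction k=2: B_{4}/4! · (f^{(3)}(19) − f^{(3)}(10)) = −1/720 · (0.000291588 − 0.00200000) = 2.37279e-06.
Running total after k=2: 26.5381.
Correction k=3: B_{6}/6! · (f^{(5)}(19) − f^{(5)}(10)) = 1/30240 · (9.69267e-06 − 0.000240000) = -7.61598e-09.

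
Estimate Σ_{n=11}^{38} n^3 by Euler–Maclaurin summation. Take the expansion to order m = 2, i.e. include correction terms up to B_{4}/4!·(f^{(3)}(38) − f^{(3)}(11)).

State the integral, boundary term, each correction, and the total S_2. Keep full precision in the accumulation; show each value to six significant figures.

S_2 ≈ 546056

The integral term ∫_11^38 x^3 dx = 517624.
Endpoint term: (f(11) + f(38))/2 = (1331.00 + 54872.0)/2 = 28101.5.
So far: 545725.
Order-1 term: 1/12 · (4332.00 − 363.000) = 330.750.
Partial sum through k=1: 546056.
Order-2 term: −1/720 · (6.00000 − 6.00000) = 0.00000.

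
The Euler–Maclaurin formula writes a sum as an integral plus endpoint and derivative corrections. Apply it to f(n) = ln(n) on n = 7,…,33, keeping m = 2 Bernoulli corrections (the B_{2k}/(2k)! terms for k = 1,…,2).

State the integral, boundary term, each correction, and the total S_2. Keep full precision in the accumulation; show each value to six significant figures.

The integral term ∫_7^33 ln(x) dx = 75.7634.
Boundary: ½(f(7) + f(33)) = ½(1.94591 + 3.49651) = 2.72121.
So far: 78.4846.
Order-1 term: 1/12 · (0.0303030 − 0.142857) = -0.00937951.
Running total after k=1: 78.4752.
Order-2 term: −1/720 · (5.56529e-05 − 0.00583090) = 8.02118e-06.

S_2 ≈ 78.4752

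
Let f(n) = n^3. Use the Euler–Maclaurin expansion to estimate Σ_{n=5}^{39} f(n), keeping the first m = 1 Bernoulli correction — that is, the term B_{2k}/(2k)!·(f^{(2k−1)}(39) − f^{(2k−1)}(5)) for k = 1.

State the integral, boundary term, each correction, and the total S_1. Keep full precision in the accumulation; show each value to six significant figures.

S_1 ≈ 608300

The integral term ∫_5^39 x^3 dx = 578204.
½[f(5) + f(39)] = ½[125.000 + 59319.0] = 29722.0.
Running total after boundary: 607926.
Correction k=1: B_{2}/2! · (f^{(1)}(39) − f^{(1)}(5)) = 1/12 · (4563.00 − 75.0000) = 374.000.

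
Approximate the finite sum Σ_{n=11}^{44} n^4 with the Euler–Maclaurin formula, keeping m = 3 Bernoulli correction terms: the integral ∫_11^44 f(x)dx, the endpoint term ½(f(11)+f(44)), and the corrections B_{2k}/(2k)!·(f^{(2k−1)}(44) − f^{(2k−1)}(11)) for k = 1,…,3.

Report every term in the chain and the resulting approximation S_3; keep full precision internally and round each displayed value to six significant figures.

S_3 ≈ 3.48604e+07

The integral term ∫_11^44 x^4 dx = 3.29510e+07.
½[f(11) + f(44)] = ½[14641.0 + 3.74810e+06] = 1.88137e+06.
So far: 3.48324e+07.
Order-1 term: 1/12 · (340736 − 5324.00) = 27951.0.
Running total after k=1: 3.48604e+07.
Order-2 term: −1/720 · (1056.00 − 264.000) = -1.10000.
Running total after k=2: 3.48604e+07.
Order-3 term: 1/30240 · (0.00000 − 0.00000) = 0.00000.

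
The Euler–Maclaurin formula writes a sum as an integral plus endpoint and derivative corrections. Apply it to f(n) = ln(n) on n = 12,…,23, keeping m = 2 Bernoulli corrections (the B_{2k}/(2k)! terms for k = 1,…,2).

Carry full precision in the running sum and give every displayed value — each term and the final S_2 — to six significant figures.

The integral term ∫_12^23 ln(x) dx = 31.2975.
Endpoint term: (f(12) + f(23))/2 = (2.48491 + 3.13549)/2 = 2.81020.
Integral + boundary = 34.1077.
Order-1 term: 1/12 · (0.0434783 − 0.0833333) = -0.00332126.
Partial sum through k=1: 34.1044.
Order-2 term: −1/720 · (0.000164379 − 0.00115741) = 1.37921e-06.

S_2 ≈ 34.1044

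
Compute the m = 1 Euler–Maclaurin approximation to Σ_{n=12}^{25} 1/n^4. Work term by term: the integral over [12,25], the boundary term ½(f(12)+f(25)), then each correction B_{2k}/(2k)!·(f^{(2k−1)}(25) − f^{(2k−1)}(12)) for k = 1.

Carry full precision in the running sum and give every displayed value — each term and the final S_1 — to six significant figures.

Integral: ∫_12^25 1/x^4 dx = 0.000171568.
Endpoint term: (f(12) + f(25))/2 = (4.82253e-05 + 2.56000e-06)/2 = 2.53927e-05.
Running total after boundary: 0.000196961.
Order-1 term: 1/12 · (-4.09600e-07 − (-1.60751e-05)) = 1.30546e-06.

S_1 ≈ 0.000198266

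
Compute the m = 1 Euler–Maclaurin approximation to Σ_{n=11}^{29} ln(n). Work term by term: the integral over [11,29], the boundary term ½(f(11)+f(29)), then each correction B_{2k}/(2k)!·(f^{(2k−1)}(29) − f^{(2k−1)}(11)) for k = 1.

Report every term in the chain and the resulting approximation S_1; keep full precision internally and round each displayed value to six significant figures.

∫_11^29 ln(x) dx evaluates to 53.2747.
½[f(11) + f(29)] = ½[2.39790 + 3.36730] = 2.88260.
Running total after boundary: 56.1573.
Correction k=1: B_{2}/2! · (f^{(1)}(29) − f^{(1)}(11)) = 1/12 · (0.0344828 − 0.0909091) = -0.00470219.

S_1 ≈ 56.1526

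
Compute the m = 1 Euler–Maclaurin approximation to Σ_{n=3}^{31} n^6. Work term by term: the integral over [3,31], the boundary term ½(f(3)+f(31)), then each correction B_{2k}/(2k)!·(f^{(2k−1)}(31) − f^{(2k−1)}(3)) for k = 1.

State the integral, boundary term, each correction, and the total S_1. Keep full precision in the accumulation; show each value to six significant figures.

∫_3^31 x^6 dx evaluates to 3.93037e+09.
½[f(3) + f(31)] = ½[729.000 + 8.87504e+08] = 4.43752e+08.
Running total after boundary: 4.37413e+09.
Correction k=1: B_{2}/2! · (f^{(1)}(31) − f^{(1)}(3)) = 1/12 · (1.71775e+08 − 1458.00) = 1.43145e+07.

S_1 ≈ 4.38844e+09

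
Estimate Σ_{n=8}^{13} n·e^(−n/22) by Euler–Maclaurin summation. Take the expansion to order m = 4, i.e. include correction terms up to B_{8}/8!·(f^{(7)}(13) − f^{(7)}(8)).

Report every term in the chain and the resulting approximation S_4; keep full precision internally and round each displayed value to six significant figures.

S_4 ≈ 38.7133

Integral: ∫_8^13 x·e^(−x/22) dx = 32.3508.
½[f(8) + f(13)] = ½[5.56115 + 7.19971] = 6.38043.
Integral + boundary = 38.7313.
Correction k=1: B_{2}/2! · (f^{(1)}(13) − f^{(1)}(8)) = 1/12 · (0.226564 − 0.442364) = -0.0179833.
Running total after k=1: 38.7133.
Correction k=2: B_{4}/4! · (f^{(3)}(13) − f^{(3)}(8)) = −1/720 · (0.00275664 − 0.00378647) = 1.43033e-06.
Running total after k=2: 38.7133.
Correction k=3: B_{6}/6! · (f^{(5)}(13) − f^{(5)}(8)) = 1/30240 · (1.04239e-05 − 1.37582e-05) = -1.10261e-10.
Running total after k=3: 38.7133.
Correction k=4: B_{8}/8! · (f^{(7)}(13) − f^{(7)}(8)) = −1/1209600 · (3.13063e-08 − 4.06882e-08) = 7.75622e-15.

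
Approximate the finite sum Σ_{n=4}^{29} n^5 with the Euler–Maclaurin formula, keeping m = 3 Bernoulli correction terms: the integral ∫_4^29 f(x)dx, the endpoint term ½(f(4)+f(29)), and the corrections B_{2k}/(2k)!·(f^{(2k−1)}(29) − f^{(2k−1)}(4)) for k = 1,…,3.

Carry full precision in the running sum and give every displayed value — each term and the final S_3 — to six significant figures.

S_3 ≈ 1.09687e+08

The integral term ∫_4^29 x^5 dx = 9.91365e+07.
½[f(4) + f(29)] = ½[1024.00 + 2.05111e+07] = 1.02561e+07.
Integral + boundary = 1.09393e+08.
k=1: B_{2}/(2)! × [f^{(1)}(29) − f^{(1)}(4)] = 1/12 × (3.53640e+06 − 1280.00) = 294594.
Partial sum through k=1: 1.09687e+08.
k=2: B_{4}/(4)! × [f^{(3)}(29) − f^{(3)}(4)] = −1/720 × (50460.0 − 960.000) = -68.7500.
Partial sum through k=2: 1.09687e+08.
k=3: B_{6}/(6)! × [f^{(5)}(29) − f^{(5)}(4)] = 1/30240 × (120.000 − 120.000) = 0.00000.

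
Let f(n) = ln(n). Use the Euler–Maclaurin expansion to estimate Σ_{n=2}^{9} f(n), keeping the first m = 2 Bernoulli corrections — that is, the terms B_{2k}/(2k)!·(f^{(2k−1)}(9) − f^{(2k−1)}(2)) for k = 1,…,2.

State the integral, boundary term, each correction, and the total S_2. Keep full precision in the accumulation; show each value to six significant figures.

S_2 ≈ 12.8018

Integral: ∫_2^9 ln(x) dx = 11.3887.
Boundary: ½(f(2) + f(9)) = ½(0.693147 + 2.19722) = 1.44519.
Integral + boundary = 12.8339.
Order-1 term: 1/12 · (0.111111 − 0.500000) = -0.0324074.
Partial sum through k=1: 12.8015.
Order-2 term: −1/720 · (0.00274348 − 0.250000) = 0.000343412.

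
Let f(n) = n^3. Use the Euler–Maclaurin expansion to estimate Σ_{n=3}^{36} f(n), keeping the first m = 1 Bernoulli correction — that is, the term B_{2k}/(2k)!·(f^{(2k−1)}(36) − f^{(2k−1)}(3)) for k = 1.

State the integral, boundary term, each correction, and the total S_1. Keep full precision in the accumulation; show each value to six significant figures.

Integral: ∫_3^36 x^3 dx = 419884.
½[f(3) + f(36)] = ½[27.0000 + 46656.0] = 23341.5.
So far: 443225.
k=1: B_{2}/(2)! × [f^{(1)}(36) − f^{(1)}(3)] = 1/12 × (3888.00 − 27.0000) = 321.750.

S_1 ≈ 443547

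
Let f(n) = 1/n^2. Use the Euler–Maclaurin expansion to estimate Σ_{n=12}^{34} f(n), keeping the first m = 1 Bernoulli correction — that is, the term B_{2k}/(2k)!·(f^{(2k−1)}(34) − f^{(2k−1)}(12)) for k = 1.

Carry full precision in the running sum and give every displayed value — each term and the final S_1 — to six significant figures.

S_1 ≈ 0.0579185

The integral term ∫_12^34 1/x^2 dx = 0.0539216.
½[f(12) + f(34)] = ½[0.00694444 + 0.000865052] = 0.00390475.
So far: 0.0578263.
k=1: B_{2}/(2)! × [f^{(1)}(34) − f^{(1)}(12)] = 1/12 × (-5.08854e-05 − (-0.00115741)) = 9.22102e-05.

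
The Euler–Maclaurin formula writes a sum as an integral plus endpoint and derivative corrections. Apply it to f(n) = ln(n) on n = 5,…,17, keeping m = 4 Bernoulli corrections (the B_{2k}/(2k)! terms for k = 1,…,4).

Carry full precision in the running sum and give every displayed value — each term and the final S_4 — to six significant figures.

∫_5^17 ln(x) dx evaluates to 28.1174.
Boundary: ½(f(5) + f(17)) = ½(1.60944 + 2.83321) = 2.22133.
So far: 30.3388.
k=1: B_{2}/(2)! × [f^{(1)}(17) − f^{(1)}(5)] = 1/12 × (0.0588235 − 0.200000) = -0.0117647.
After k=1: 30.3270.
k=2: B_{4}/(4)! × [f^{(3)}(17) − f^{(3)}(5)] = −1/720 × (0.000407083 − 0.0160000) = 2.16568e-05.
After k=2: 30.3270.
k=3: B_{6}/(6)! × [f^{(5)}(17) − f^{(5)}(5)] = 1/30240 × (1.69031e-05 − 0.00768000) = -2.53409e-07.
After k=3: 30.3270.
k=4: B_{8}/(8)! × [f^{(7)}(17) − f^{(7)}(5)] = −1/1209600 × (1.75465e-06 − 0.00921600) = 7.61760e-09.

S_4 ≈ 30.3270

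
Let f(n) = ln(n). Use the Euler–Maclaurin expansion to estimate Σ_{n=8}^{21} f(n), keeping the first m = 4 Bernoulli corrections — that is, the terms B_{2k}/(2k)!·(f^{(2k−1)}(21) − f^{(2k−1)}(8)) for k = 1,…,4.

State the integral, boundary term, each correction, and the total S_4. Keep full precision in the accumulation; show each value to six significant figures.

S_4 ≈ 36.8550

Integral: ∫_8^21 ln(x) dx = 34.2994.
Endpoint term: (f(8) + f(21))/2 = (2.07944 + 3.04452)/2 = 2.56198.
So far: 36.8614.
Correction k=1: B_{2}/2! · (f^{(1)}(21) − f^{(1)}(8)) = 1/12 · (0.0476190 − 0.125000) = -0.00644841.
After k=1: 36.8550.
Correction k=2: B_{4}/4! · (f^{(3)}(21) − f^{(3)}(8)) = −1/720 · (0.000215959 − 0.00390625) = 5.12540e-06.
After k=2: 36.8550.
Correction k=3: B_{6}/6! · (f^{(5)}(21) − f^{(5)}(8)) = 1/30240 · (5.87645e-06 − 0.000732422) = -2.40260e-08.
After k=3: 36.8550.
Correction k=4: B_{8}/8! · (f^{(7)}(21) − f^{(7)}(8)) = −1/1209600 · (3.99758e-07 − 0.000343323) = 2.83501e-10.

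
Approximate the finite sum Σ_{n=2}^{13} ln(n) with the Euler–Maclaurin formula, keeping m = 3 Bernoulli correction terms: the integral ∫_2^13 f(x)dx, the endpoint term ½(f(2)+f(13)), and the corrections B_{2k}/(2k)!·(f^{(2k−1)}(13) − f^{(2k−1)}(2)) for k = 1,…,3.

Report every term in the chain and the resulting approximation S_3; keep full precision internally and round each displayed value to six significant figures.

S_3 ≈ 22.5522

∫_2^13 ln(x) dx evaluates to 20.9580.
Endpoint term: (f(2) + f(13))/2 = (0.693147 + 2.56495)/2 = 1.62905.
Running total after boundary: 22.5871.
k=1: B_{2}/(2)! × [f^{(1)}(13) − f^{(1)}(2)] = 1/12 × (0.0769231 − 0.500000) = -0.0352564.
Running total after k=1: 22.5518.
k=2: B_{4}/(4)! × [f^{(3)}(13) − f^{(3)}(2)] = −1/720 × (0.000910332 − 0.250000) = 0.000345958.
Running total after k=2: 22.5522.
k=3: B_{6}/(6)! × [f^{(5)}(13) − f^{(5)}(2)] = 1/30240 × (6.46390e-05 − 0.750000) = -2.47994e-05.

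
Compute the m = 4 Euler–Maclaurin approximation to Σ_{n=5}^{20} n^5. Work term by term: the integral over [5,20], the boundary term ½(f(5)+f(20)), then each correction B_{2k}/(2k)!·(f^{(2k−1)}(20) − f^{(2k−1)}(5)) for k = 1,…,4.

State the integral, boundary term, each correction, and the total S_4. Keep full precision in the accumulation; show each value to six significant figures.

∫_5^20 x^5 dx evaluates to 1.06641e+07.
½[f(5) + f(20)] = ½[3125.00 + 3.20000e+06] = 1.60156e+06.
Running total after boundary: 1.22656e+07.
k=1: B_{2}/(2)! × [f^{(1)}(20) − f^{(1)}(5)] = 1/12 × (800000 − 3125.00) = 66406.2.
Running total after k=1: 1.23320e+07.
k=2: B_{4}/(4)! × [f^{(3)}(20) − f^{(3)}(5)] = −1/720 × (24000.0 − 1500.00) = -31.2500.
Running total after k=2: 1.23320e+07.
k=3: B_{6}/(6)! × [f^{(5)}(20) − f^{(5)}(5)] = 1/30240 × (120.000 − 120.000) = 0.00000.
Running total after k=3: 1.23320e+07.
k=4: B_{8}/(8)! × [f^{(7)}(20) − f^{(7)}(5)] = −1/1209600 × (0.00000 − 0.00000) = 0.00000.

S_4 ≈ 1.23320e+07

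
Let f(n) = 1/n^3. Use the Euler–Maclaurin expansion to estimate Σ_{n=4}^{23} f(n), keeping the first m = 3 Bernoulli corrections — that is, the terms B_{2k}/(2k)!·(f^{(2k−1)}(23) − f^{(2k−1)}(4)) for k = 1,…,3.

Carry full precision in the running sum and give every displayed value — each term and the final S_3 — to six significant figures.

S_3 ≈ 0.0391150

Integral: ∫_4^23 1/x^3 dx = 0.0303048.
½[f(4) + f(23)] = ½[0.0156250 + 8.21895e-05] = 0.00785359.
Running total after boundary: 0.0381584.
k=1: B_{2}/(2)! × [f^{(1)}(23) − f^{(1)}(4)] = 1/12 × (-1.07204e-05 − (-0.0117188)) = 0.000975669.
After k=1: 0.0391341.
k=2: B_{4}/(4)! × [f^{(3)}(23) − f^{(3)}(4)] = −1/720 × (-4.05307e-07 − (-0.0146484)) = -2.03445e-05.
After k=2: 0.0391137.
k=3: B_{6}/(6)! × [f^{(5)}(23) − f^{(5)}(4)] = 1/30240 × (-3.21794e-08 − (-0.0384521)) = 1.27156e-06.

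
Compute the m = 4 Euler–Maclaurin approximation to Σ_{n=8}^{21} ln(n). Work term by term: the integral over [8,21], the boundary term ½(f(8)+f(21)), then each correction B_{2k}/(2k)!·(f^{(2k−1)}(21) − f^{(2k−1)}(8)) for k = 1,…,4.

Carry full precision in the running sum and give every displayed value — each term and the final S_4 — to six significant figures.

The integral term ∫_8^21 ln(x) dx = 34.2994.
½[f(8) + f(21)] = ½[2.07944 + 3.04452] = 2.56198.
So far: 36.8614.
Correction k=1: B_{2}/2! · (f^{(1)}(21) − f^{(1)}(8)) = 1/12 · (0.0476190 − 0.125000) = -0.00644841.
Partial sum through k=1: 36.8550.
Correction k=2: B_{4}/4! · (f^{(3)}(21) − f^{(3)}(8)) = −1/720 · (0.000215959 − 0.00390625) = 5.12540e-06.
Partial sum through k=2: 36.8550.
Correction k=3: B_{6}/6! · (f^{(5)}(21) − f^{(5)}(8)) = 1/30240 · (5.87645e-06 − 0.000732422) = -2.40260e-08.
Partial sum through k=3: 36.8550.
Correction k=4: B_{8}/8! · (f^{(7)}(21) − f^{(7)}(8)) = −1/1209600 · (3.99758e-07 − 0.000343323) = 2.83501e-10.

S_4 ≈ 36.8550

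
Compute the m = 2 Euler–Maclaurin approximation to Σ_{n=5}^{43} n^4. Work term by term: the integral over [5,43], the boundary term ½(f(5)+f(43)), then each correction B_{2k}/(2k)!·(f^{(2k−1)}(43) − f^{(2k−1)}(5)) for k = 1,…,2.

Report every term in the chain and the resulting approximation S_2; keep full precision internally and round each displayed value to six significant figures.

S_2 ≈ 3.11372e+07

Integral: ∫_5^43 x^4 dx = 2.94011e+07.
Boundary: ½(f(5) + f(43)) = ½(625.000 + 3.41880e+06) = 1.70971e+06.
Integral + boundary = 3.11108e+07.
Correction k=1: B_{2}/2! · (f^{(1)}(43) − f^{(1)}(5)) = 1/12 · (318028 − 500.000) = 26460.7.
Running total after k=1: 3.11372e+07.
Correction k=2: B_{4}/4! · (f^{(3)}(43) − f^{(3)}(5)) = −1/720 · (1032.00 − 120.000) = -1.26667.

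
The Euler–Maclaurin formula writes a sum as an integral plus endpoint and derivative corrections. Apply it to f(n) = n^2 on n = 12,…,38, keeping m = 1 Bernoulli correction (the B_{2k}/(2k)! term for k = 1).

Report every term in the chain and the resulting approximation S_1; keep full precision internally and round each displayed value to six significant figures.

Integral: ∫_12^38 x^2 dx = 17714.7.
Boundary: ½(f(12) + f(38)) = ½(144.000 + 1444.00) = 794.000.
Running total after boundary: 18508.7.
k=1: B_{2}/(2)! × [f^{(1)}(38) − f^{(1)}(12)] = 1/12 × (76.0000 − 24.0000) = 4.33333.

S_1 ≈ 18513.0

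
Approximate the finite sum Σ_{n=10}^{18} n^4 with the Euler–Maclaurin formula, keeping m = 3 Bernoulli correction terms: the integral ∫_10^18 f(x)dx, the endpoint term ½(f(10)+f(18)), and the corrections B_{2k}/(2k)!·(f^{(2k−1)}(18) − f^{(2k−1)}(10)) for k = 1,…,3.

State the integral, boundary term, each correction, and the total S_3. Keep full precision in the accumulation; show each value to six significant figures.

S_3 ≈ 417012

Integral: ∫_10^18 x^4 dx = 357914.
Endpoint term: (f(10) + f(18))/2 = (10000.0 + 104976)/2 = 57488.0.
Running total after boundary: 415402.
Order-1 term: 1/12 · (23328.0 − 4000.00) = 1610.67.
Partial sum through k=1: 417012.
Order-2 term: −1/720 · (432.000 − 240.000) = -0.266667.
Partial sum through k=2: 417012.
Order-3 term: 1/30240 · (0.00000 − 0.00000) = 0.00000.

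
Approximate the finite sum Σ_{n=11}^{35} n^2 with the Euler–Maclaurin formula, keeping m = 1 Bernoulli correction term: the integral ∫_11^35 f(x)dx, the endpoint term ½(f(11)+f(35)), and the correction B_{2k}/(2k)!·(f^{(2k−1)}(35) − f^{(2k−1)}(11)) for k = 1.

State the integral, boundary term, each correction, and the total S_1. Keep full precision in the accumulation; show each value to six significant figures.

S_1 ≈ 14525.0

∫_11^35 x^2 dx evaluates to 13848.0.
Boundary: ½(f(11) + f(35)) = ½(121.000 + 1225.00) = 673.000.
Running total after boundary: 14521.0.
k=1: B_{2}/(2)! × [f^{(1)}(35) − f^{(1)}(11)] = 1/12 × (70.0000 − 22.0000) = 4.00000.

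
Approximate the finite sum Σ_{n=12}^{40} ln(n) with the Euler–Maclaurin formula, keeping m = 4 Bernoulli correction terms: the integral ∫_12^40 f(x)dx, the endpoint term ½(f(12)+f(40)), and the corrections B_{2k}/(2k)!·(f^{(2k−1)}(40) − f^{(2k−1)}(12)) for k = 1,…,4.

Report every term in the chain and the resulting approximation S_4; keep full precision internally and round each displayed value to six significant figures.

Integral: ∫_12^40 ln(x) dx = 89.7363.
½[f(12) + f(40)] = ½[2.48491 + 3.68888] = 3.08689.
Running total after boundary: 92.8232.
Order-1 term: 1/12 · (0.0250000 − 0.0833333) = -0.00486111.
After k=1: 92.8183.
Order-2 term: −1/720 · (3.12500e-05 − 0.00115741) = 1.56411e-06.
After k=2: 92.8183.
Order-3 term: 1/30240 · (2.34375e-07 − 9.64506e-05) = -3.18175e-09.
After k=3: 92.8183.
Order-4 term: −1/1209600 · (4.39453e-09 − 2.00939e-05) = 1.66084e-11.

S_4 ≈ 92.8183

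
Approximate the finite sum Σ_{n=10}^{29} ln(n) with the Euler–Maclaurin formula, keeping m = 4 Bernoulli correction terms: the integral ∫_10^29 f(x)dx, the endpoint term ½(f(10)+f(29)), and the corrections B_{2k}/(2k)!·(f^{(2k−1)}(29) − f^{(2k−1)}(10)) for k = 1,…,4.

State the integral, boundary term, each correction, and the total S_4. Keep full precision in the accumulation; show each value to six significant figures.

∫_10^29 ln(x) dx evaluates to 55.6257.
Endpoint term: (f(10) + f(29))/2 = (2.30259 + 3.36730)/2 = 2.83494.
Running total after boundary: 58.4607.
Correction k=1: B_{2}/2! · (f^{(1)}(29) − f^{(1)}(10)) = 1/12 · (0.0344828 − 0.100000) = -0.00545977.
Partial sum through k=1: 58.4552.
Correction k=2: B_{4}/4! · (f^{(3)}(29) − f^{(3)}(10)) = −1/720 · (8.20042e-05 − 0.00200000) = 2.66388e-06.
Partial sum through k=2: 58.4552.
Correction k=3: B_{6}/6! · (f^{(5)}(29) − f^{(5)}(10)) = 1/30240 · (1.17010e-06 − 0.000240000) = -7.89781e-09.
Partial sum through k=3: 58.4552.
Correction k=4: B_{8}/8! · (f^{(7)}(29) − f^{(7)}(10)) = −1/1209600 · (4.17394e-08 − 7.20000e-05) = 5.94893e-11.

S_4 ≈ 58.4552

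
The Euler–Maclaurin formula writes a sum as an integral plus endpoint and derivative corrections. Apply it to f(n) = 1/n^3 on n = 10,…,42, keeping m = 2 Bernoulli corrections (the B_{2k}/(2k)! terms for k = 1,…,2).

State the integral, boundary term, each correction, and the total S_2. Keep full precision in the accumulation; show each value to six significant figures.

S_2 ≈ 0.00524814

The integral term ∫_10^42 1/x^3 dx = 0.00471655.
Endpoint term: (f(10) + f(42))/2 = (0.00100000 + 1.34975e-05)/2 = 0.000506749.
So far: 0.00522330.
Order-1 term: 1/12 · (-9.64104e-07 − (-0.000300000)) = 2.49197e-05.
Partial sum through k=1: 0.00524822.
Order-2 term: −1/720 · (-1.09309e-08 − (-6.00000e-05)) = -8.33182e-08.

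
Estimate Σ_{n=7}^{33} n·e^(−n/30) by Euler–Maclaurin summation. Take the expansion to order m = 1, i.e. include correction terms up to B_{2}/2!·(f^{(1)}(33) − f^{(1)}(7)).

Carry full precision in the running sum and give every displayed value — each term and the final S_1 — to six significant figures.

S_1 ≈ 258.082

Integral: ∫_7^33 x·e^(−x/30) dx = 249.871.
Boundary: ½(f(7) + f(33)) = ½(5.54323 + 10.9847) = 8.26399.
So far: 258.135.
Correction k=1: B_{2}/2! · (f^{(1)}(33) − f^{(1)}(7)) = 1/12 · (-0.0332871 − 0.607115) = -0.0533669.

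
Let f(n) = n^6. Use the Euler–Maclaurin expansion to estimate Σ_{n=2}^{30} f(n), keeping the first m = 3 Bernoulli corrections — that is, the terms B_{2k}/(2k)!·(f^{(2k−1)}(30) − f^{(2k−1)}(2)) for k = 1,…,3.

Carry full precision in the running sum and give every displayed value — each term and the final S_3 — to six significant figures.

Integral: ∫_2^30 x^6 dx = 3.12429e+09.
½[f(2) + f(30)] = ½[64.0000 + 7.29000e+08] = 3.64500e+08.
So far: 3.48879e+09.
Order-1 term: 1/12 · (1.45800e+08 − 192.000) = 1.21500e+07.
Partial sum through k=1: 3.50094e+09.
Order-2 term: −1/720 · (3.24000e+06 − 960.000) = -4498.67.
Partial sum through k=2: 3.50093e+09.
Order-3 term: 1/30240 · (21600.0 − 1440.00) = 0.666667.

S_3 ≈ 3.50093e+09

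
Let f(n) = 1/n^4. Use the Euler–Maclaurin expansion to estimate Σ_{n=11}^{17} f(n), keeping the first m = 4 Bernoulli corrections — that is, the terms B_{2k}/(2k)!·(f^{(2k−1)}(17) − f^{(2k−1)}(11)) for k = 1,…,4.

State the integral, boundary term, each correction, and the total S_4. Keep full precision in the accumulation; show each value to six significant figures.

S_4 ≈ 0.000224555

Integral: ∫_11^17 1/x^4 dx = 0.000182591.
Endpoint term: (f(11) + f(17))/2 = (6.83013e-05 + 1.19730e-05)/2 = 4.01372e-05.
Integral + boundary = 0.000222728.
Correction k=1: B_{2}/2! · (f^{(1)}(17) − f^{(1)}(11)) = 1/12 · (-2.81719e-06 − (-2.48369e-05)) = 1.83497e-06.
After k=1: 0.000224563.
Correction k=2: B_{4}/4! · (f^{(3)}(17) − f^{(3)}(11)) = −1/720 · (-2.92441e-07 − (-6.15790e-06)) = -8.14647e-09.
After k=2: 0.000224555.
Correction k=3: B_{6}/6! · (f^{(5)}(17) − f^{(5)}(11)) = 1/30240 · (-5.66668e-08 − (-2.84994e-06)) = 9.23700e-11.
After k=3: 0.000224555.
Correction k=4: B_{8}/8! · (f^{(7)}(17) − f^{(7)}(11)) = −1/1209600 · (-1.76471e-08 − (-2.11979e-06)) = -1.73788e-12.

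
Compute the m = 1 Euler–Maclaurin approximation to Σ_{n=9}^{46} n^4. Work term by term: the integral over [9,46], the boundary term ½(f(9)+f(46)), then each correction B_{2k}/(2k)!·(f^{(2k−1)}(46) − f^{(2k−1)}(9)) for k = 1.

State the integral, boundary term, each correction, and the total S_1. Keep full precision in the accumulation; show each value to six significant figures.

S_1 ≈ 4.34550e+07

Integral: ∫_9^46 x^4 dx = 4.11808e+07.
½[f(9) + f(46)] = ½[6561.00 + 4.47746e+06] = 2.24201e+06.
Integral + boundary = 4.34228e+07.
k=1: B_{2}/(2)! × [f^{(1)}(46) − f^{(1)}(9)] = 1/12 × (389344 − 2916.00) = 32202.3.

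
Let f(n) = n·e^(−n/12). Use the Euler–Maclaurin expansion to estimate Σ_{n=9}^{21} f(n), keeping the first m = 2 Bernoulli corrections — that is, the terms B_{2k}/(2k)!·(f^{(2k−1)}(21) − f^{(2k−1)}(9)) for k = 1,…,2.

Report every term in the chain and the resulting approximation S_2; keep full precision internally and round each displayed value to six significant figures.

S_2 ≈ 54.1515

Integral: ∫_9^21 x·e^(−x/12) dx = 50.2219.
Boundary: ½(f(9) + f(21)) = ½(4.25130 + 3.64925) = 3.95028.
So far: 54.1722.
Correction k=1: B_{2}/2! · (f^{(1)}(21) − f^{(1)}(9)) = 1/12 · (-0.130330 − 0.118092) = -0.0207018.
Partial sum through k=1: 54.1515.
Correction k=2: B_{4}/4! · (f^{(3)}(21) − f^{(3)}(9)) = −1/720 · (0.00150845 − 0.00738073) = 8.15593e-06.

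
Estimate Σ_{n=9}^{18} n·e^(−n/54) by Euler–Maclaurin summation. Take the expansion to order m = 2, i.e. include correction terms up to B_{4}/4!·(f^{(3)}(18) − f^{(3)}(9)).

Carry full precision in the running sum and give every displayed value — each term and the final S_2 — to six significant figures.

S_2 ≈ 104.096

Integral: ∫_9^18 x·e^(−x/54) dx = 93.8571.
½[f(9) + f(18)] = ½[7.61834 + 12.8976] = 10.2579.
Running total after boundary: 104.115.
Order-1 term: 1/12 · (0.477688 − 0.705401) = -0.0189762.
After k=1: 104.096.
Order-2 term: −1/720 · (0.000655264 − 0.000822485) = 2.32251e-07.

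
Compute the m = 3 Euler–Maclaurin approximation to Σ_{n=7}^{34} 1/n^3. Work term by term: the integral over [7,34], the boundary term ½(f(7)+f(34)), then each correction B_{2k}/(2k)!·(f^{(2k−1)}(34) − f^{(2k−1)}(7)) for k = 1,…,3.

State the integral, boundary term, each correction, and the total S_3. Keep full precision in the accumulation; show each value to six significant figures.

The integral term ∫_7^34 1/x^3 dx = 0.00977156.
½[f(7) + f(34)] = ½[0.00291545 + 2.54427e-05] = 0.00147045.
So far: 0.0112420.
k=1: B_{2}/(2)! × [f^{(1)}(34) − f^{(1)}(7)] = 1/12 × (-2.24494e-06 − (-0.00124948)) = 0.000103936.
Partial sum through k=1: 0.0113459.
k=2: B_{4}/(4)! × [f^{(3)}(34) − f^{(3)}(7)] = −1/720 × (-3.88399e-08 − (-0.000509992)) = -7.08268e-07.
Partial sum through k=2: 0.0113452.
k=3: B_{6}/(6)! × [f^{(5)}(34) − f^{(5)}(7)] = 1/30240 × (-1.41114e-09 − (-0.000437136)) = 1.44555e-08.

S_3 ≈ 0.0113452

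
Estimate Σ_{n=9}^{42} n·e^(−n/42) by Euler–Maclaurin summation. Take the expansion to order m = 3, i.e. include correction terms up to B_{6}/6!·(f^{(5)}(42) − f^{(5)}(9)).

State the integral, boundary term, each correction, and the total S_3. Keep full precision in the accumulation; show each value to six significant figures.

Integral: ∫_9^42 x·e^(−x/42) dx = 430.968.
Endpoint term: (f(9) + f(42))/2 = (7.26406 + 15.4509)/2 = 11.3575.
Integral + boundary = 442.325.
k=1: B_{2}/(2)! × [f^{(1)}(42) − f^{(1)}(9)] = 1/12 × (0.00000 − 0.634164) = -0.0528470.
After k=1: 442.272.
k=2: B_{4}/(4)! × [f^{(3)}(42) − f^{(3)}(9)] = −1/720 × (0.000417097 − 0.00127460) = 1.19098e-06.
After k=2: 442.272.
k=3: B_{6}/(6)! × [f^{(5)}(42) − f^{(5)}(9)] = 1/30240 × (4.72899e-07 − 1.24133e-06) = -2.54110e-11.

S_3 ≈ 442.272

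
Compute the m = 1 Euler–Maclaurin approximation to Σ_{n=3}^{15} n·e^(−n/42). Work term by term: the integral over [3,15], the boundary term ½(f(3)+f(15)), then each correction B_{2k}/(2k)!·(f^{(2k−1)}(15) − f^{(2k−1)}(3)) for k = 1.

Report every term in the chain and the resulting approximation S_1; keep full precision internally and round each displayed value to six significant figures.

S_1 ≈ 91.3022

Integral: ∫_3^15 x·e^(−x/42) dx = 84.6926.
Endpoint term: (f(3) + f(15))/2 = (2.79319 + 10.4951)/2 = 6.64414.
Integral + boundary = 91.3367.
Order-1 term: 1/12 · (0.449789 − 0.864558) = -0.0345641.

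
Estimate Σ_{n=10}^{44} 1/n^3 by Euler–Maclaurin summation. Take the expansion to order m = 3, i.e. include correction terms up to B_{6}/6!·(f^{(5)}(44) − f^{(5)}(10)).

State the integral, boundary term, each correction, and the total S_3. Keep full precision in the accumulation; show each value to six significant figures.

S_3 ≈ 0.00527246

Integral: ∫_10^44 1/x^3 dx = 0.00474174.
Endpoint term: (f(10) + f(44))/2 = (0.00100000 + 1.17393e-05)/2 = 0.000505870.
So far: 0.00524761.
k=1: B_{2}/(2)! × [f^{(1)}(44) − f^{(1)}(10)] = 1/12 × (-8.00406e-07 − (-0.000300000)) = 2.49333e-05.
Running total after k=1: 0.00527254.
k=2: B_{4}/(4)! × [f^{(3)}(44) − f^{(3)}(10)] = −1/720 × (-8.26866e-09 − (-6.00000e-05)) = -8.33218e-08.
Running total after k=2: 0.00527246.
k=3: B_{6}/(6)! × [f^{(5)}(44) − f^{(5)}(10)] = 1/30240 × (-1.79382e-10 − (-2.52000e-05)) = 8.33327e-10.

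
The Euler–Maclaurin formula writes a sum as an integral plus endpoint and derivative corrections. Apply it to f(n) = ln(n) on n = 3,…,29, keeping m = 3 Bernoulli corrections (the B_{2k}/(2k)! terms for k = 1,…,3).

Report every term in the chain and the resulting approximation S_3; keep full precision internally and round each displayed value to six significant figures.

∫_3^29 ln(x) dx evaluates to 68.3557.
Boundary: ½(f(3) + f(29)) = ½(1.09861 + 3.36730) = 2.23295.
Running total after boundary: 70.5887.
k=1: B_{2}/(2)! × [f^{(1)}(29) − f^{(1)}(3)] = 1/12 × (0.0344828 − 0.333333) = -0.0249042.
Partial sum through k=1: 70.5638.
k=2: B_{4}/(4)! × [f^{(3)}(29) − f^{(3)}(3)] = −1/720 × (8.20042e-05 − 0.0740741) = 0.000102767.
Partial sum through k=2: 70.5639.
k=3: B_{6}/(6)! × [f^{(5)}(29) − f^{(5)}(3)] = 1/30240 × (1.17010e-06 − 0.0987654) = -3.26601e-06.

S_3 ≈ 70.5639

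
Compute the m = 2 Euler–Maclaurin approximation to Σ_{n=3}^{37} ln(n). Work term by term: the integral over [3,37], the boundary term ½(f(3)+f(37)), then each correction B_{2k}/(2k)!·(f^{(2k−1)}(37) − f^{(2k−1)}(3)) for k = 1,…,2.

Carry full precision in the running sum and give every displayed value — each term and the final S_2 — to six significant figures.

Integral: ∫_3^37 ln(x) dx = 96.3081.
Boundary: ½(f(3) + f(37)) = ½(1.09861 + 3.61092) = 2.35477.
Running total after boundary: 98.6629.
Order-1 term: 1/12 · (0.0270270 − 0.333333) = -0.0255255.
Partial sum through k=1: 98.6374.
Order-2 term: −1/720 · (3.94843e-05 − 0.0740741) = 0.000102826.

S_2 ≈ 98.6375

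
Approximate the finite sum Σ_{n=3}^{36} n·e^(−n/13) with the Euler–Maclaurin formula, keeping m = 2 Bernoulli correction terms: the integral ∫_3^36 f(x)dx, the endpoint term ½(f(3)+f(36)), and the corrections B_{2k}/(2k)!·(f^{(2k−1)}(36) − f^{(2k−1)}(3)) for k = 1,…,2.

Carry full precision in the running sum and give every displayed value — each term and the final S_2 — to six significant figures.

Integral: ∫_3^36 x·e^(−x/13) dx = 125.189.
Endpoint term: (f(3) + f(36))/2 = (2.38177 + 2.25757)/2 = 2.31967.
Running total after boundary: 127.509.
Order-1 term: 1/12 · (-0.110949 − 0.610710) = -0.0601382.
Partial sum through k=1: 127.449.
Order-2 term: −1/720 · (8.56307e-05 − 0.0130092) = 1.79494e-05.

S_2 ≈ 127.449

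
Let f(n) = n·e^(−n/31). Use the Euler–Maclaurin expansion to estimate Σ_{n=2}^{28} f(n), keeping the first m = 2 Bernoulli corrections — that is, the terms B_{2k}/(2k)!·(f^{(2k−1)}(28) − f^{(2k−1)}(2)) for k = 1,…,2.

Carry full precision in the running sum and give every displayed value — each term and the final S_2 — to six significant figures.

Integral: ∫_2^28 x·e^(−x/31) dx = 217.863.
½[f(2) + f(28)] = ½[1.87504 + 11.3473] = 6.61116.
Running total after boundary: 224.474.
Correction k=1: B_{2}/2! · (f^{(1)}(28) − f^{(1)}(2)) = 1/12 · (0.0392187 − 0.877036) = -0.0698181.
Running total after k=1: 224.404.
Correction k=2: B_{4}/4! · (f^{(3)}(28) − f^{(3)}(2)) = −1/720 · (0.000884224 − 0.00286376) = 2.74936e-06.

S_2 ≈ 224.404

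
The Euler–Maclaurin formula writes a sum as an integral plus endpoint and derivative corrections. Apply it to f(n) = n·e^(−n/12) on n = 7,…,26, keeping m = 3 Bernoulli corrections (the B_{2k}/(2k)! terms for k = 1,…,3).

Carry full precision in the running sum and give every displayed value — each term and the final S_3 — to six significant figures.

The integral term ∫_7^26 x·e^(−x/12) dx = 74.9932.
½[f(7) + f(26)] = ½[3.90625 + 2.97853] = 3.44239.
Running total after boundary: 78.4356.
Order-1 term: 1/12 · (-0.133652 − 0.232515) = -0.0305139.
Partial sum through k=1: 78.4051.
Order-2 term: −1/720 · (0.000662956 − 0.00936517) = 1.20864e-05.
Partial sum through k=2: 78.4051.
Order-3 term: 1/30240 · (1.56531e-05 − 0.000118859) = -3.41288e-09.

S_3 ≈ 78.4051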